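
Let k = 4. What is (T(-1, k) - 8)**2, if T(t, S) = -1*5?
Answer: 169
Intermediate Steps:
T(t, S) = -5
(T(-1, k) - 8)**2 = (-5 - 8)**2 = (-13)**2 = 169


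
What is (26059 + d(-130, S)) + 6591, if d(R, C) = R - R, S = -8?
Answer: 32650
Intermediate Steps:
d(R, C) = 0
(26059 + d(-130, S)) + 6591 = (26059 + 0) + 6591 = 26059 + 6591 = 32650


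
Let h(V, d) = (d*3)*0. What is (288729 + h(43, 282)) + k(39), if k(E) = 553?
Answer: 289282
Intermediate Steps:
h(V, d) = 0 (h(V, d) = (3*d)*0 = 0)
(288729 + h(43, 282)) + k(39) = (288729 + 0) + 553 = 288729 + 553 = 289282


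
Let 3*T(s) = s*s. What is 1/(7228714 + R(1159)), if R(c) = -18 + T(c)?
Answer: 3/23029369 ≈ 1.3027e-7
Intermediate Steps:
T(s) = s²/3 (T(s) = (s*s)/3 = s²/3)
R(c) = -18 + c²/3
1/(7228714 + R(1159)) = 1/(7228714 + (-18 + (⅓)*1159²)) = 1/(7228714 + (-18 + (⅓)*1343281)) = 1/(7228714 + (-18 + 1343281/3)) = 1/(7228714 + 1343227/3) = 1/(23029369/3) = 3/23029369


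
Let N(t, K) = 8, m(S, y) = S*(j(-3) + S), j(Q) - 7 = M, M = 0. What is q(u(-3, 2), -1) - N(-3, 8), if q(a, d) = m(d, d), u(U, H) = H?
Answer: -14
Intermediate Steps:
j(Q) = 7 (j(Q) = 7 + 0 = 7)
m(S, y) = S*(7 + S)
q(a, d) = d*(7 + d)
q(u(-3, 2), -1) - N(-3, 8) = -(7 - 1) - 1*8 = -1*6 - 8 = -6 - 8 = -14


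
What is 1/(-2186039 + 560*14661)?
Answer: 1/6024121 ≈ 1.6600e-7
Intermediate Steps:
1/(-2186039 + 560*14661) = 1/(-2186039 + 8210160) = 1/6024121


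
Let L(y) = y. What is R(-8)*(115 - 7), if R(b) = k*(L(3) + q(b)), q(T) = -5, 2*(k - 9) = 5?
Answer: -2484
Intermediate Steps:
k = 23/2 (k = 9 + (½)*5 = 9 + 5/2 = 23/2 ≈ 11.500)
R(b) = -23 (R(b) = 23*(3 - 5)/2 = (23/2)*(-2) = -23)
R(-8)*(115 - 7) = -23*(115 - 7) = -23*108 = -2484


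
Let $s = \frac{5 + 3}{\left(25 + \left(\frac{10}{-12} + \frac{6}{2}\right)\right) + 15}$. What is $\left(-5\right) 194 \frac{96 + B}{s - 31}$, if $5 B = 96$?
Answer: $\frac{28271232}{7795} \approx 3626.8$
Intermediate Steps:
$B = \frac{96}{5}$ ($B = \frac{1}{5} \cdot 96 = \frac{96}{5} \approx 19.2$)
$s = \frac{48}{253}$ ($s = \frac{8}{\left(25 + \left(10 \left(- \frac{1}{12}\right) + 6 \cdot \frac{1}{2}\right)\right) + 15} = \frac{8}{\left(25 + \left(- \frac{5}{6} + 3\right)\right) + 15} = \frac{8}{\left(25 + \frac{13}{6}\right) + 15} = \frac{8}{\frac{163}{6} + 15} = \frac{8}{\frac{253}{6}} = 8 \cdot \frac{6}{253} = \frac{48}{253} \approx 0.18972$)
$\left(-5\right) 194 \frac{96 + B}{s - 31} = \left(-5\right) 194 \frac{96 + \frac{96}{5}}{\frac{48}{253} - 31} = - 970 \frac{576}{5 \left(- \frac{7795}{253}\right)} = - 970 \cdot \frac{576}{5} \left(- \frac{253}{7795}\right) = \left(-970\right) \left(- \frac{145728}{38975}\right) = \frac{28271232}{7795}$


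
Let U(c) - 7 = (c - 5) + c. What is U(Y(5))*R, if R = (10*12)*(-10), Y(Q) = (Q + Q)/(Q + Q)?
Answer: -4800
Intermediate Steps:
Y(Q) = 1 (Y(Q) = (2*Q)/((2*Q)) = (2*Q)*(1/(2*Q)) = 1)
R = -1200 (R = 120*(-10) = -1200)
U(c) = 2 + 2*c (U(c) = 7 + ((c - 5) + c) = 7 + ((-5 + c) + c) = 7 + (-5 + 2*c) = 2 + 2*c)
U(Y(5))*R = (2 + 2*1)*(-1200) = (2 + 2)*(-1200) = 4*(-1200) = -4800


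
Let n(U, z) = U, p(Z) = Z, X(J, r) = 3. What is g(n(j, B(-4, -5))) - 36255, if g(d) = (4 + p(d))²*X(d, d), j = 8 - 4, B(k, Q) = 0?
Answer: -36063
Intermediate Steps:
j = 4
g(d) = 3*(4 + d)² (g(d) = (4 + d)²*3 = 3*(4 + d)²)
g(n(j, B(-4, -5))) - 36255 = 3*(4 + 4)² - 36255 = 3*8² - 36255 = 3*64 - 36255 = 192 - 36255 = -36063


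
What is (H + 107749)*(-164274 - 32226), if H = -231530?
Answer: 24322966500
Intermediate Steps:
(H + 107749)*(-164274 - 32226) = (-231530 + 107749)*(-164274 - 32226) = -123781*(-196500) = 24322966500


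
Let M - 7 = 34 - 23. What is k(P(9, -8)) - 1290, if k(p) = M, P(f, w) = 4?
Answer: -1272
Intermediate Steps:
M = 18 (M = 7 + (34 - 23) = 7 + 11 = 18)
k(p) = 18
k(P(9, -8)) - 1290 = 18 - 1290 = -1272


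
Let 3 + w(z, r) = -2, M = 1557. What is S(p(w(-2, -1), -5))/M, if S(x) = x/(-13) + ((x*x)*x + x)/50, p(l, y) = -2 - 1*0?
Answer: -1/33735 ≈ -2.9643e-5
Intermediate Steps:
w(z, r) = -5 (w(z, r) = -3 - 2 = -5)
p(l, y) = -2 (p(l, y) = -2 + 0 = -2)
S(x) = -37*x/650 + x³/50 (S(x) = x*(-1/13) + (x²*x + x)*(1/50) = -x/13 + (x³ + x)*(1/50) = -x/13 + (x + x³)*(1/50) = -x/13 + (x/50 + x³/50) = -37*x/650 + x³/50)
S(p(w(-2, -1), -5))/M = ((1/650)*(-2)*(-37 + 13*(-2)²))/1557 = ((1/650)*(-2)*(-37 + 13*4))*(1/1557) = ((1/650)*(-2)*(-37 + 52))*(1/1557) = ((1/650)*(-2)*15)*(1/1557) = -3/65*1/1557 = -1/33735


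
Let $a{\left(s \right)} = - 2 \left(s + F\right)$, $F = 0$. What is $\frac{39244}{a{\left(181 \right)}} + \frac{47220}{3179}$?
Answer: $- \frac{53831518}{575399} \approx -93.555$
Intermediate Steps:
$a{\left(s \right)} = - 2 s$ ($a{\left(s \right)} = - 2 \left(s + 0\right) = - 2 s$)
$\frac{39244}{a{\left(181 \right)}} + \frac{47220}{3179} = \frac{39244}{\left(-2\right) 181} + \frac{47220}{3179} = \frac{39244}{-362} + 47220 \cdot \frac{1}{3179} = 39244 \left(- \frac{1}{362}\right) + \frac{47220}{3179} = - \frac{19622}{181} + \frac{47220}{3179} = - \frac{53831518}{575399}$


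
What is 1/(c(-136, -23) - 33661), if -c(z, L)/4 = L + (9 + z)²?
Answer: -1/98085 ≈ -1.0195e-5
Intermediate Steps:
c(z, L) = -4*L - 4*(9 + z)² (c(z, L) = -4*(L + (9 + z)²) = -4*L - 4*(9 + z)²)
1/(c(-136, -23) - 33661) = 1/((-4*(-23) - 4*(9 - 136)²) - 33661) = 1/((92 - 4*(-127)²) - 33661) = 1/((92 - 4*16129) - 33661) = 1/((92 - 64516) - 33661) = 1/(-64424 - 33661) = 1/(-98085) = -1/98085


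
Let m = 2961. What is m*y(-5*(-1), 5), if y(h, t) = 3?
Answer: 8883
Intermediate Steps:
m*y(-5*(-1), 5) = 2961*3 = 8883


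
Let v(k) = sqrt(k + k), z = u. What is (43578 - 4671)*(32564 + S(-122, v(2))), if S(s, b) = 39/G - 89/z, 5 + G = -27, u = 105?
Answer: 1418913609993/1120 ≈ 1.2669e+9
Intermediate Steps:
z = 105
G = -32 (G = -5 - 27 = -32)
v(k) = sqrt(2)*sqrt(k) (v(k) = sqrt(2*k) = sqrt(2)*sqrt(k))
S(s, b) = -6943/3360 (S(s, b) = 39/(-32) - 89/105 = 39*(-1/32) - 89*1/105 = -39/32 - 89/105 = -6943/3360)
(43578 - 4671)*(32564 + S(-122, v(2))) = (43578 - 4671)*(32564 - 6943/3360) = 38907*(109408097/3360) = 1418913609993/1120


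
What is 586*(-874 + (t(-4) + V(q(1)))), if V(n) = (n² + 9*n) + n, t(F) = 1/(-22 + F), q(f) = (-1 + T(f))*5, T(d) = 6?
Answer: 7325/13 ≈ 563.46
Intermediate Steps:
q(f) = 25 (q(f) = (-1 + 6)*5 = 5*5 = 25)
V(n) = n² + 10*n
586*(-874 + (t(-4) + V(q(1)))) = 586*(-874 + (1/(-22 - 4) + 25*(10 + 25))) = 586*(-874 + (1/(-26) + 25*35)) = 586*(-874 + (-1/26 + 875)) = 586*(-874 + 22749/26) = 586*(25/26) = 7325/13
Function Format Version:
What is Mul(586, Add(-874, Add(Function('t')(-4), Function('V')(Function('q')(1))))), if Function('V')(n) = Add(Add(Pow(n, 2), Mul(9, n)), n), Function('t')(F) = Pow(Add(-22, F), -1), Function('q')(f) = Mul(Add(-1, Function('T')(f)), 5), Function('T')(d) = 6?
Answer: Rational(7325, 13) ≈ 563.46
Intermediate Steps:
Function('q')(f) = 25 (Function('q')(f) = Mul(Add(-1, 6), 5) = Mul(5, 5) = 25)
Function('V')(n) = Add(Pow(n, 2), Mul(10, n))
Mul(586, Add(-874, Add(Function('t')(-4), Function('V')(Function('q')(1))))) = Mul(586, Add(-874, Add(Pow(Add(-22, -4), -1), Mul(25, Add(10, 25))))) = Mul(586, Add(-874, Add(Pow(-26, -1), Mul(25, 35)))) = Mul(586, Add(-874, Add(Rational(-1, 26), 875))) = Mul(586, Add(-874, Rational(22749, 26))) = Mul(586, Rational(25, 26)) = Rational(7325, 13)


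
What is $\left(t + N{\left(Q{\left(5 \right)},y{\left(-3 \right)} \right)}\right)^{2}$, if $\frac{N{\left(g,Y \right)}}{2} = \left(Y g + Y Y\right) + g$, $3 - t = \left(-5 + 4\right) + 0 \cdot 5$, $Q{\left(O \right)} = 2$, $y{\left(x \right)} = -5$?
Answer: $1444$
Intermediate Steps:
$t = 4$ ($t = 3 - \left(\left(-5 + 4\right) + 0 \cdot 5\right) = 3 - \left(-1 + 0\right) = 3 - -1 = 3 + 1 = 4$)
$N{\left(g,Y \right)} = 2 g + 2 Y^{2} + 2 Y g$ ($N{\left(g,Y \right)} = 2 \left(\left(Y g + Y Y\right) + g\right) = 2 \left(\left(Y g + Y^{2}\right) + g\right) = 2 \left(\left(Y^{2} + Y g\right) + g\right) = 2 \left(g + Y^{2} + Y g\right) = 2 g + 2 Y^{2} + 2 Y g$)
$\left(t + N{\left(Q{\left(5 \right)},y{\left(-3 \right)} \right)}\right)^{2} = \left(4 + \left(2 \cdot 2 + 2 \left(-5\right)^{2} + 2 \left(-5\right) 2\right)\right)^{2} = \left(4 + \left(4 + 2 \cdot 25 - 20\right)\right)^{2} = \left(4 + \left(4 + 50 - 20\right)\right)^{2} = \left(4 + 34\right)^{2} = 38^{2} = 1444$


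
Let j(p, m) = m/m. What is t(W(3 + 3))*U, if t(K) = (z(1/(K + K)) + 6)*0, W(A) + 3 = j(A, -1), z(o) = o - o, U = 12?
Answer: 0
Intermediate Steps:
z(o) = 0
j(p, m) = 1
W(A) = -2 (W(A) = -3 + 1 = -2)
t(K) = 0 (t(K) = (0 + 6)*0 = 6*0 = 0)
t(W(3 + 3))*U = 0*12 = 0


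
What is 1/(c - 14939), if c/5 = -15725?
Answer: -1/93564 ≈ -1.0688e-5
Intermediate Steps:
c = -78625 (c = 5*(-15725) = -78625)
1/(c - 14939) = 1/(-78625 - 14939) = 1/(-93564) = -1/93564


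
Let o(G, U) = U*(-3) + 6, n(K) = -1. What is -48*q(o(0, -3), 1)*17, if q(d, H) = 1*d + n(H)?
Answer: -11424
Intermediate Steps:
o(G, U) = 6 - 3*U (o(G, U) = -3*U + 6 = 6 - 3*U)
q(d, H) = -1 + d (q(d, H) = 1*d - 1 = d - 1 = -1 + d)
-48*q(o(0, -3), 1)*17 = -48*(-1 + (6 - 3*(-3)))*17 = -48*(-1 + (6 + 9))*17 = -48*(-1 + 15)*17 = -48*14*17 = -672*17 = -11424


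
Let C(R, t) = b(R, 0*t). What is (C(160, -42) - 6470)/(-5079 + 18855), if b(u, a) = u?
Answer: -3155/6888 ≈ -0.45804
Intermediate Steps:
C(R, t) = R
(C(160, -42) - 6470)/(-5079 + 18855) = (160 - 6470)/(-5079 + 18855) = -6310/13776 = -6310*1/13776 = -3155/6888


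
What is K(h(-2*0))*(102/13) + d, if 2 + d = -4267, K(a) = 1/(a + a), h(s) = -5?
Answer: -277536/65 ≈ -4269.8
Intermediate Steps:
K(a) = 1/(2*a)
d = -4269 (d = -2 - 4267 = -4269)
K(h(-2*0))*(102/13) + d = ((½)/(-5))*(102/13) - 4269 = ((½)*(-⅕))*(102*(1/13)) - 4269 = -⅒*102/13 - 4269 = -51/65 - 4269 = -277536/65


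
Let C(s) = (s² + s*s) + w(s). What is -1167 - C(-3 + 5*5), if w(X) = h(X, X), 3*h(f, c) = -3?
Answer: -2134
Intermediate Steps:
h(f, c) = -1 (h(f, c) = (⅓)*(-3) = -1)
w(X) = -1
C(s) = -1 + 2*s² (C(s) = (s² + s*s) - 1 = (s² + s²) - 1 = 2*s² - 1 = -1 + 2*s²)
-1167 - C(-3 + 5*5) = -1167 - (-1 + 2*(-3 + 5*5)²) = -1167 - (-1 + 2*(-3 + 25)²) = -1167 - (-1 + 2*22²) = -1167 - (-1 + 2*484) = -1167 - (-1 + 968) = -1167 - 1*967 = -1167 - 967 = -2134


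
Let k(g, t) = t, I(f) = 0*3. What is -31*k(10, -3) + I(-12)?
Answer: 93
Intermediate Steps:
I(f) = 0
-31*k(10, -3) + I(-12) = -31*(-3) + 0 = 93 + 0 = 93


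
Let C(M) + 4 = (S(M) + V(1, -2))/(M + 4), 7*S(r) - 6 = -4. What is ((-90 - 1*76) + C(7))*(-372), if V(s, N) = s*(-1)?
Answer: 4871340/77 ≈ 63264.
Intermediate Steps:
S(r) = 2/7 (S(r) = 6/7 + (⅐)*(-4) = 6/7 - 4/7 = 2/7)
V(s, N) = -s
C(M) = -4 - 5/(7*(4 + M)) (C(M) = -4 + (2/7 - 1*1)/(M + 4) = -4 + (2/7 - 1)/(4 + M) = -4 - 5/(7*(4 + M)))
((-90 - 1*76) + C(7))*(-372) = ((-90 - 1*76) + (-117 - 28*7)/(7*(4 + 7)))*(-372) = ((-90 - 76) + (⅐)*(-117 - 196)/11)*(-372) = (-166 + (⅐)*(1/11)*(-313))*(-372) = (-166 - 313/77)*(-372) = -13095/77*(-372) = 4871340/77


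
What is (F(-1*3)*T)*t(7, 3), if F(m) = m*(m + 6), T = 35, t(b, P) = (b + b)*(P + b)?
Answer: -44100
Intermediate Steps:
t(b, P) = 2*b*(P + b) (t(b, P) = (2*b)*(P + b) = 2*b*(P + b))
F(m) = m*(6 + m)
(F(-1*3)*T)*t(7, 3) = (((-1*3)*(6 - 1*3))*35)*(2*7*(3 + 7)) = (-3*(6 - 3)*35)*(2*7*10) = (-3*3*35)*140 = -9*35*140 = -315*140 = -44100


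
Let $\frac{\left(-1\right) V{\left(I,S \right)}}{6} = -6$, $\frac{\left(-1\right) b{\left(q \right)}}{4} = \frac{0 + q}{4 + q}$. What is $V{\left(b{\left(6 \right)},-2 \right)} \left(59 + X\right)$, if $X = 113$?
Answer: $6192$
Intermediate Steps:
$b{\left(q \right)} = - \frac{4 q}{4 + q}$ ($b{\left(q \right)} = - 4 \frac{0 + q}{4 + q} = - 4 \frac{q}{4 + q} = - \frac{4 q}{4 + q}$)
$V{\left(I,S \right)} = 36$ ($V{\left(I,S \right)} = \left(-6\right) \left(-6\right) = 36$)
$V{\left(b{\left(6 \right)},-2 \right)} \left(59 + X\right) = 36 \left(59 + 113\right) = 36 \cdot 172 = 6192$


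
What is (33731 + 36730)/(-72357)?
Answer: -23487/24119 ≈ -0.97380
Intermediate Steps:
(33731 + 36730)/(-72357) = 70461*(-1/72357) = -23487/24119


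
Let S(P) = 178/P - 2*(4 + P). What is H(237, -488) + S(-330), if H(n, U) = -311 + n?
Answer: 95281/165 ≈ 577.46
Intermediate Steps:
S(P) = -8 - 2*P + 178/P (S(P) = 178/P + (-8 - 2*P) = -8 - 2*P + 178/P)
H(237, -488) + S(-330) = (-311 + 237) + (-8 - 2*(-330) + 178/(-330)) = -74 + (-8 + 660 + 178*(-1/330)) = -74 + (-8 + 660 - 89/165) = -74 + 107491/165 = 95281/165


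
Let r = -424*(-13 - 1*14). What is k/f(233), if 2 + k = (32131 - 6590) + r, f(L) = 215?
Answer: 36987/215 ≈ 172.03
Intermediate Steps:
r = 11448 (r = -424*(-13 - 14) = -424*(-27) = 11448)
k = 36987 (k = -2 + ((32131 - 6590) + 11448) = -2 + (25541 + 11448) = -2 + 36989 = 36987)
k/f(233) = 36987/215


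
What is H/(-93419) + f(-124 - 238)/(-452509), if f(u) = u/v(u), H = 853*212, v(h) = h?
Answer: -81830010943/42272938271 ≈ -1.9358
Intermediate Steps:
H = 180836
f(u) = 1 (f(u) = u/u = 1)
H/(-93419) + f(-124 - 238)/(-452509) = 180836/(-93419) + 1/(-452509) = 180836*(-1/93419) + 1*(-1/452509) = -180836/93419 - 1/452509 = -81830010943/42272938271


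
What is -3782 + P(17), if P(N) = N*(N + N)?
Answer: -3204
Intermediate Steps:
P(N) = 2*N² (P(N) = N*(2*N) = 2*N²)
-3782 + P(17) = -3782 + 2*17² = -3782 + 2*289 = -3782 + 578 = -3204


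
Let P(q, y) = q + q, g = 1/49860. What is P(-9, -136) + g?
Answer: -897479/49860 ≈ -18.000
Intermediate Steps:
g = 1/49860 ≈ 2.0056e-5
P(q, y) = 2*q
P(-9, -136) + g = 2*(-9) + 1/49860 = -18 + 1/49860 = -897479/49860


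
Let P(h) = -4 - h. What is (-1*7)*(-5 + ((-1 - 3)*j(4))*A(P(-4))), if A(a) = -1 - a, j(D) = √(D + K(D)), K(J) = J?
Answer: 35 - 56*√2 ≈ -44.196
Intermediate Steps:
j(D) = √2*√D (j(D) = √(D + D) = √(2*D) = √2*√D)
(-1*7)*(-5 + ((-1 - 3)*j(4))*A(P(-4))) = (-1*7)*(-5 + ((-1 - 3)*(√2*√4))*(-1 - (-4 - 1*(-4)))) = -7*(-5 + (-4*√2*2)*(-1 - (-4 + 4))) = -7*(-5 + (-8*√2)*(-1 - 1*0)) = -7*(-5 + (-8*√2)*(-1 + 0)) = -7*(-5 - 8*√2*(-1)) = -7*(-5 + 8*√2) = 35 - 56*√2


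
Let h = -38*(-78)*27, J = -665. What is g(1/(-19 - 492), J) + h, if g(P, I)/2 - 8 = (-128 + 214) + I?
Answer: 78886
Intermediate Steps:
g(P, I) = 188 + 2*I (g(P, I) = 16 + 2*((-128 + 214) + I) = 16 + 2*(86 + I) = 16 + (172 + 2*I) = 188 + 2*I)
h = 80028 (h = 2964*27 = 80028)
g(1/(-19 - 492), J) + h = (188 + 2*(-665)) + 80028 = (188 - 1330) + 80028 = -1142 + 80028 = 78886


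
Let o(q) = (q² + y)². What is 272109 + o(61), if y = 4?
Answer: 14147734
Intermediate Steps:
o(q) = (4 + q²)² (o(q) = (q² + 4)² = (4 + q²)²)
272109 + o(61) = 272109 + (4 + 61²)² = 272109 + (4 + 3721)² = 272109 + 3725² = 272109 + 13875625 = 14147734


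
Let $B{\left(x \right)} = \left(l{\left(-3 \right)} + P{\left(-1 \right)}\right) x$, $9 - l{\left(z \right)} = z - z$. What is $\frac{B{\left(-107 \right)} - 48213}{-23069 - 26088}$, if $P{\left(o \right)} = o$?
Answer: $\frac{49069}{49157} \approx 0.99821$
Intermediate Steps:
$l{\left(z \right)} = 9$ ($l{\left(z \right)} = 9 - \left(z - z\right) = 9 - 0 = 9 + 0 = 9$)
$B{\left(x \right)} = 8 x$ ($B{\left(x \right)} = \left(9 - 1\right) x = 8 x$)
$\frac{B{\left(-107 \right)} - 48213}{-23069 - 26088} = \frac{8 \left(-107\right) - 48213}{-23069 - 26088} = \frac{-856 - 48213}{-49157} = \left(-49069\right) \left(- \frac{1}{49157}\right) = \frac{49069}{49157}$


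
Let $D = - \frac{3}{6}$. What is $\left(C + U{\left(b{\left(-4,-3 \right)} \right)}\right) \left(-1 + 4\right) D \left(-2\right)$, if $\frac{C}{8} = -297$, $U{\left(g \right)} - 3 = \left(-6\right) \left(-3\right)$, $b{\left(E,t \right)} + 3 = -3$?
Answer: $-7065$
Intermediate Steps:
$b{\left(E,t \right)} = -6$ ($b{\left(E,t \right)} = -3 - 3 = -6$)
$D = - \frac{1}{2}$ ($D = \left(-3\right) \frac{1}{6} = - \frac{1}{2} \approx -0.5$)
$U{\left(g \right)} = 21$ ($U{\left(g \right)} = 3 - -18 = 3 + 18 = 21$)
$C = -2376$ ($C = 8 \left(-297\right) = -2376$)
$\left(C + U{\left(b{\left(-4,-3 \right)} \right)}\right) \left(-1 + 4\right) D \left(-2\right) = \left(-2376 + 21\right) \left(-1 + 4\right) \left(- \frac{1}{2}\right) \left(-2\right) = - 2355 \cdot 3 \left(- \frac{1}{2}\right) \left(-2\right) = - 2355 \left(\left(- \frac{3}{2}\right) \left(-2\right)\right) = \left(-2355\right) 3 = -7065$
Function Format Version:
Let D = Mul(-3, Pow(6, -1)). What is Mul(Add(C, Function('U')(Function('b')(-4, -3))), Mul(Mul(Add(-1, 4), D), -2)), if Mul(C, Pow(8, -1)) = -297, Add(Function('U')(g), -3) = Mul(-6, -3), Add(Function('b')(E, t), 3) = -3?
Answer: -7065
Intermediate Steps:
Function('b')(E, t) = -6 (Function('b')(E, t) = Add(-3, -3) = -6)
D = Rational(-1, 2) (D = Mul(-3, Rational(1, 6)) = Rational(-1, 2) ≈ -0.50000)
Function('U')(g) = 21 (Function('U')(g) = Add(3, Mul(-6, -3)) = Add(3, 18) = 21)
C = -2376 (C = Mul(8, -297) = -2376)
Mul(Add(C, Function('U')(Function('b')(-4, -3))), Mul(Mul(Add(-1, 4), D), -2)) = Mul(Add(-2376, 21), Mul(Mul(Add(-1, 4), Rational(-1, 2)), -2)) = Mul(-2355, Mul(Mul(3, Rational(-1, 2)), -2)) = Mul(-2355, Mul(Rational(-3, 2), -2)) = Mul(-2355, 3) = -7065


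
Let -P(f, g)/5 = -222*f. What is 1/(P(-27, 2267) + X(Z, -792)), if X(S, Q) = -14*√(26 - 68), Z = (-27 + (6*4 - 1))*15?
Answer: I/(2*(-14985*I + 7*√42)) ≈ -3.3366e-5 + 1.0101e-7*I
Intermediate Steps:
P(f, g) = 1110*f (P(f, g) = -(-1110)*f = 1110*f)
Z = -60 (Z = (-27 + (24 - 1))*15 = (-27 + 23)*15 = -4*15 = -60)
X(S, Q) = -14*I*√42
1/(P(-27, 2267) + X(Z, -792)) = 1/(1110*(-27) - 14*I*√42) = 1/(-29970 - 14*I*√42)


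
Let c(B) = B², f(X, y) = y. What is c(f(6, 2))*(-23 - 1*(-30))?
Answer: 28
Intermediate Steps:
c(f(6, 2))*(-23 - 1*(-30)) = 2²*(-23 - 1*(-30)) = 4*(-23 + 30) = 4*7 = 28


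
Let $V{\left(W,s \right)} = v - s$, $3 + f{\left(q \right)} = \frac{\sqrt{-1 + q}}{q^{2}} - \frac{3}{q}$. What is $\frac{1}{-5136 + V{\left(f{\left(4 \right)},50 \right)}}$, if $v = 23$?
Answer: $- \frac{1}{5163} \approx -0.00019369$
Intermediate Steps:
$f{\left(q \right)} = -3 - \frac{3}{q} + \frac{\sqrt{-1 + q}}{q^{2}}$ ($f{\left(q \right)} = -3 + \left(\frac{\sqrt{-1 + q}}{q^{2}} - \frac{3}{q}\right) = -3 - \left(\frac{3}{q} - \frac{\sqrt{-1 + q}}{q^{2}}\right) = -3 - \frac{3}{q} + \frac{\sqrt{-1 + q}}{q^{2}}$)
$V{\left(W,s \right)} = 23 - s$
$\frac{1}{-5136 + V{\left(f{\left(4 \right)},50 \right)}} = \frac{1}{-5136 + \left(23 - 50\right)} = \frac{1}{-5136 - 27} = \frac{1}{-5163} = - \frac{1}{5163}$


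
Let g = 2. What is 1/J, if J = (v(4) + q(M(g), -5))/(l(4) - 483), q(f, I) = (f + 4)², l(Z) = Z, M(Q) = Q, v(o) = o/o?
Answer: -479/37 ≈ -12.946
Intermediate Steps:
v(o) = 1
q(f, I) = (4 + f)²
J = -37/479 (J = (1 + (4 + 2)²)/(4 - 483) = (1 + 6²)/(-479) = (1 + 36)*(-1/479) = 37*(-1/479) = -37/479 ≈ -0.077244)
1/J = 1/(-37/479) = -479/37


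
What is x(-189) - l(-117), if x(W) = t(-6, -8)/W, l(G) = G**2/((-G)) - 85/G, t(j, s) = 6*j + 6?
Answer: -32096/273 ≈ -117.57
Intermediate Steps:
t(j, s) = 6 + 6*j
l(G) = -G - 85/G (l(G) = G**2*(-1/G) - 85/G = -G - 85/G)
x(W) = -30/W (x(W) = (6 + 6*(-6))/W = (6 - 36)/W = -30/W)
x(-189) - l(-117) = -30/(-189) - (-1*(-117) - 85/(-117)) = -30*(-1/189) - (117 - 85*(-1/117)) = 10/63 - (117 + 85/117) = 10/63 - 1*13774/117 = 10/63 - 13774/117 = -32096/273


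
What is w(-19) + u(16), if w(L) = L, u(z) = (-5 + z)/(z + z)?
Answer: -597/32 ≈ -18.656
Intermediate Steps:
u(z) = (-5 + z)/(2*z) (u(z) = (-5 + z)/((2*z)) = (-5 + z)*(1/(2*z)) = (-5 + z)/(2*z))
w(-19) + u(16) = -19 + (½)*(-5 + 16)/16 = -19 + (½)*(1/16)*11 = -19 + 11/32 = -597/32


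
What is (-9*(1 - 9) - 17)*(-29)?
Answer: -1595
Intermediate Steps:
(-9*(1 - 9) - 17)*(-29) = (-9*(-8) - 17)*(-29) = (72 - 17)*(-29) = 55*(-29) = -1595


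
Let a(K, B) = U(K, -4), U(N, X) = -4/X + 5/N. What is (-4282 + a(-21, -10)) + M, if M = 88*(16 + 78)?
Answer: 83806/21 ≈ 3990.8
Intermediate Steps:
a(K, B) = 1 + 5/K (a(K, B) = -4/(-4) + 5/K = -4*(-1/4) + 5/K = 1 + 5/K)
M = 8272 (M = 88*94 = 8272)
(-4282 + a(-21, -10)) + M = (-4282 + (5 - 21)/(-21)) + 8272 = (-4282 - 1/21*(-16)) + 8272 = (-4282 + 16/21) + 8272 = -89906/21 + 8272 = 83806/21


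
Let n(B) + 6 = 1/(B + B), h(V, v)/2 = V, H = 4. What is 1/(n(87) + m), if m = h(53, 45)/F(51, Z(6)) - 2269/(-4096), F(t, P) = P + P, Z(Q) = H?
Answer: 356352/2783003 ≈ 0.12805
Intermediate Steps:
Z(Q) = 4
h(V, v) = 2*V
n(B) = -6 + 1/(2*B) (n(B) = -6 + 1/(B + B) = -6 + 1/(2*B))
F(t, P) = 2*P
m = 56541/4096 (m = (2*53)/((2*4)) - 2269/(-4096) = 106/8 - 2269*(-1/4096) = 106*(⅛) + 2269/4096 = 53/4 + 2269/4096 = 56541/4096 ≈ 13.804)
1/(n(87) + m) = 1/((-6 + (½)/87) + 56541/4096) = 1/((-6 + (½)*(1/87)) + 56541/4096) = 1/((-6 + 1/174) + 56541/4096) = 1/(-1043/174 + 56541/4096) = 1/(2783003/356352) = 356352/2783003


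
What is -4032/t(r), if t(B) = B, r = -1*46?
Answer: 2016/23 ≈ 87.652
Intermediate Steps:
r = -46
-4032/t(r) = -4032/(-46) = -4032*(-1/46) = 2016/23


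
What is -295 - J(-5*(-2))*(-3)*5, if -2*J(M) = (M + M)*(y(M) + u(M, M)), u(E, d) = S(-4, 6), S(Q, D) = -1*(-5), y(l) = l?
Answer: -2545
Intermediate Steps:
S(Q, D) = 5
u(E, d) = 5
J(M) = -M*(5 + M) (J(M) = -(M + M)*(M + 5)/2 = -2*M*(5 + M)/2 = -M*(5 + M))
-295 - J(-5*(-2))*(-3)*5 = -295 - -(-5*(-2))*(5 - 5*(-2))*(-3)*5 = -295 - -1*10*(5 + 10)*(-3)*5 = -295 - -1*10*15*(-3)*5 = -295 - (-150*(-3))*5 = -295 - 450*5 = -295 - 1*2250 = -295 - 2250 = -2545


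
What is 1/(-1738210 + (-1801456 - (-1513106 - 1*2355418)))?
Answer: 1/328858 ≈ 3.0408e-6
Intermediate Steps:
1/(-1738210 + (-1801456 - (-1513106 - 1*2355418))) = 1/(-1738210 + (-1801456 - (-1513106 - 2355418))) = 1/(-1738210 + (-1801456 - 1*(-3868524))) = 1/(-1738210 + (-1801456 + 3868524)) = 1/(-1738210 + 2067068) = 1/328858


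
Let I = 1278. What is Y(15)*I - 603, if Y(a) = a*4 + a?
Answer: 95247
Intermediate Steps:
Y(a) = 5*a (Y(a) = 4*a + a = 5*a)
Y(15)*I - 603 = (5*15)*1278 - 603 = 75*1278 - 603 = 95850 - 603 = 95247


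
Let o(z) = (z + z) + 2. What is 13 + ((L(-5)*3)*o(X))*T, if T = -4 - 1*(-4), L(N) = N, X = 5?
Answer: 13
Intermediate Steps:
o(z) = 2 + 2*z (o(z) = 2*z + 2 = 2 + 2*z)
T = 0 (T = -4 + 4 = 0)
13 + ((L(-5)*3)*o(X))*T = 13 + ((-5*3)*(2 + 2*5))*0 = 13 - 15*(2 + 10)*0 = 13 - 15*12*0 = 13 - 180*0 = 13 + 0 = 13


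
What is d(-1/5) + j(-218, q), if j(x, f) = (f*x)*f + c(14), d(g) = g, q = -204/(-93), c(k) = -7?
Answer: -5074756/4805 ≈ -1056.1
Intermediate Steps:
q = 68/31 (q = -204*(-1/93) = 68/31 ≈ 2.1936)
j(x, f) = -7 + x*f**2 (j(x, f) = (f*x)*f - 7 = x*f**2 - 7 = -7 + x*f**2)
d(-1/5) + j(-218, q) = -1/5 + (-7 - 218*(68/31)**2) = -1*1/5 + (-7 - 218*4624/961) = -1/5 + (-7 - 1008032/961) = -1/5 - 1014759/961 = -5074756/4805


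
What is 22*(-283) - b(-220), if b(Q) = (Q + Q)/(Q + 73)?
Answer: -915662/147 ≈ -6229.0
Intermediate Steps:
b(Q) = 2*Q/(73 + Q) (b(Q) = (2*Q)/(73 + Q) = 2*Q/(73 + Q))
22*(-283) - b(-220) = 22*(-283) - 2*(-220)/(73 - 220) = -6226 - 2*(-220)/(-147) = -6226 - 2*(-220)*(-1)/147 = -6226 - 1*440/147 = -6226 - 440/147 = -915662/147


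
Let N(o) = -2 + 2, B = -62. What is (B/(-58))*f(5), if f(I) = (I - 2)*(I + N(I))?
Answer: 465/29 ≈ 16.034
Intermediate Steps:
N(o) = 0
f(I) = I*(-2 + I) (f(I) = (I - 2)*(I + 0) = (-2 + I)*I = I*(-2 + I))
(B/(-58))*f(5) = (-62/(-58))*(5*(-2 + 5)) = (-62*(-1/58))*(5*3) = (31/29)*15 = 465/29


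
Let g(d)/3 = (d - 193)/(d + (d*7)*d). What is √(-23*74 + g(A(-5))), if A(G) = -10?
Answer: I*√90082490/230 ≈ 41.266*I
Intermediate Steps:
g(d) = 3*(-193 + d)/(d + 7*d²) (g(d) = 3*((d - 193)/(d + (d*7)*d)) = 3*((-193 + d)/(d + (7*d)*d)) = 3*((-193 + d)/(d + 7*d²)) = 3*(-193 + d)/(d + 7*d²))
√(-23*74 + g(A(-5))) = √(-23*74 + 3*(-193 - 10)/(-10*(1 + 7*(-10)))) = √(-1702 + 3*(-⅒)*(-203)/(1 - 70)) = √(-1702 + 3*(-⅒)*(-203)/(-69)) = √(-1702 + 3*(-⅒)*(-1/69)*(-203)) = √(-1702 - 203/230) = √(-391663/230) = I*√90082490/230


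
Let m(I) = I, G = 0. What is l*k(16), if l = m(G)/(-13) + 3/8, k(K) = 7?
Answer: 21/8 ≈ 2.6250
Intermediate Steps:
l = 3/8 (l = 0/(-13) + 3/8 = 0*(-1/13) + 3*(⅛) = 0 + 3/8 = 3/8 ≈ 0.37500)
l*k(16) = (3/8)*7 = 21/8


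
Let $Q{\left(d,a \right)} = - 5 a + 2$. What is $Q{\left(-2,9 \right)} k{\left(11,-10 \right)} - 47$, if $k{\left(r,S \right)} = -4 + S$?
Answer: $555$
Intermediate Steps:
$Q{\left(d,a \right)} = 2 - 5 a$
$Q{\left(-2,9 \right)} k{\left(11,-10 \right)} - 47 = \left(2 - 45\right) \left(-4 - 10\right) - 47 = \left(2 - 45\right) \left(-14\right) - 47 = \left(-43\right) \left(-14\right) - 47 = 602 - 47 = 555$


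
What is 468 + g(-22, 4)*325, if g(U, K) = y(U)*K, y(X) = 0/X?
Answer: 468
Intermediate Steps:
y(X) = 0
g(U, K) = 0 (g(U, K) = 0*K = 0)
468 + g(-22, 4)*325 = 468 + 0*325 = 468 + 0 = 468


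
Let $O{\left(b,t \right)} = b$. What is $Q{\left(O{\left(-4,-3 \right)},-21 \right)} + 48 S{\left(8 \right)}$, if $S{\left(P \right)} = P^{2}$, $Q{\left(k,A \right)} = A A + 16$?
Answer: $3529$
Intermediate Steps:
$Q{\left(k,A \right)} = 16 + A^{2}$ ($Q{\left(k,A \right)} = A^{2} + 16 = 16 + A^{2}$)
$Q{\left(O{\left(-4,-3 \right)},-21 \right)} + 48 S{\left(8 \right)} = \left(16 + \left(-21\right)^{2}\right) + 48 \cdot 8^{2} = \left(16 + 441\right) + 48 \cdot 64 = 457 + 3072 = 3529$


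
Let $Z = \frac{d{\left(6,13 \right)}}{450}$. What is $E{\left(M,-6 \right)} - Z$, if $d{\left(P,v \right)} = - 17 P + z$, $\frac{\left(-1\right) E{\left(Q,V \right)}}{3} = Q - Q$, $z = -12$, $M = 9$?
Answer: $\frac{19}{75} \approx 0.25333$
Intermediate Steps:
$E{\left(Q,V \right)} = 0$ ($E{\left(Q,V \right)} = - 3 \left(Q - Q\right) = \left(-3\right) 0 = 0$)
$d{\left(P,v \right)} = -12 - 17 P$ ($d{\left(P,v \right)} = - 17 P - 12 = -12 - 17 P$)
$Z = - \frac{19}{75}$ ($Z = \frac{-12 - 102}{450} = \left(-12 - 102\right) \frac{1}{450} = \left(-114\right) \frac{1}{450} = - \frac{19}{75} \approx -0.25333$)
$E{\left(M,-6 \right)} - Z = 0 - - \frac{19}{75} = 0 + \frac{19}{75} = \frac{19}{75}$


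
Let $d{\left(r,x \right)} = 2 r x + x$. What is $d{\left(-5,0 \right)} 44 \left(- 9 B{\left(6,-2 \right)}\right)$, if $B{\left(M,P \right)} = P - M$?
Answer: $0$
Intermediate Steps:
$d{\left(r,x \right)} = x + 2 r x$ ($d{\left(r,x \right)} = 2 r x + x = x + 2 r x$)
$d{\left(-5,0 \right)} 44 \left(- 9 B{\left(6,-2 \right)}\right) = 0 \left(1 + 2 \left(-5\right)\right) 44 \left(- 9 \left(-2 - 6\right)\right) = 0 \left(1 - 10\right) 44 \left(- 9 \left(-2 - 6\right)\right) = 0 \left(-9\right) 44 \left(\left(-9\right) \left(-8\right)\right) = 0 \cdot 44 \cdot 72 = 0 \cdot 72 = 0$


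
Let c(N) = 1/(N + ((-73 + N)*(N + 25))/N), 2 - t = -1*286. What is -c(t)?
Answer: -288/150239 ≈ -0.0019169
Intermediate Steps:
t = 288 (t = 2 - (-1)*286 = 2 - 1*(-286) = 2 + 286 = 288)
c(N) = 1/(N + (-73 + N)*(25 + N)/N) (c(N) = 1/(N + ((-73 + N)*(25 + N))/N) = 1/(N + (-73 + N)*(25 + N)/N))
-c(t) = -288/(-1825 - 48*288 + 2*288²) = -288/(-1825 - 13824 + 2*82944) = -288/(-1825 - 13824 + 165888) = -288/150239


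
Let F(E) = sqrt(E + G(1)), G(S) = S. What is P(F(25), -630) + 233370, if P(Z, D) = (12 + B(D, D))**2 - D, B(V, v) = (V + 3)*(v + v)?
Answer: 624150795024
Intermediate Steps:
B(V, v) = 2*v*(3 + V) (B(V, v) = (3 + V)*(2*v) = 2*v*(3 + V))
F(E) = sqrt(1 + E) (F(E) = sqrt(E + 1) = sqrt(1 + E))
P(Z, D) = (12 + 2*D*(3 + D))**2 - D
P(F(25), -630) + 233370 = (-1*(-630) + 4*(6 - 630*(3 - 630))**2) + 233370 = (630 + 4*(6 - 630*(-627))**2) + 233370 = (630 + 4*(6 + 395010)**2) + 233370 = (630 + 4*395016**2) + 233370 = (630 + 4*156037640256) + 233370 = (630 + 624150561024) + 233370 = 624150561654 + 233370 = 624150795024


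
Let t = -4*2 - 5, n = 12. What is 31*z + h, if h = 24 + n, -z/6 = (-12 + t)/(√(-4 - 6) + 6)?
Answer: 14778/23 - 2325*I*√10/23 ≈ 642.52 - 319.67*I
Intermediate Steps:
t = -13 (t = -8 - 5 = -13)
z = 150/(6 + I*√10) (z = -6*(-12 - 13)/(√(-4 - 6) + 6) = -(-150)/(√(-10) + 6) = -(-150)/(I*√10 + 6) = -(-150)/(6 + I*√10) = 150/(6 + I*√10) ≈ 19.565 - 10.312*I)
h = 36 (h = 24 + 12 = 36)
31*z + h = 31*(450/23 - 75*I*√10/23) + 36 = (13950/23 - 2325*I*√10/23) + 36 = 14778/23 - 2325*I*√10/23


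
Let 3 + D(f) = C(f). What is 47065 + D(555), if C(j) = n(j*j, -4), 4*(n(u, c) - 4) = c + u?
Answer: 496285/4 ≈ 1.2407e+5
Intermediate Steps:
n(u, c) = 4 + c/4 + u/4 (n(u, c) = 4 + (c + u)/4 = 4 + (c/4 + u/4) = 4 + c/4 + u/4)
C(j) = 3 + j²/4 (C(j) = 4 + (¼)*(-4) + (j*j)/4 = 4 - 1 + j²/4 = 3 + j²/4)
D(f) = f²/4 (D(f) = -3 + (3 + f²/4) = f²/4)
47065 + D(555) = 47065 + (¼)*555² = 47065 + (¼)*308025 = 47065 + 308025/4 = 496285/4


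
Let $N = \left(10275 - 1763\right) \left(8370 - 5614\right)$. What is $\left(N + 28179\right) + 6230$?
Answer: $23493481$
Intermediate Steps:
$N = 23459072$ ($N = 8512 \cdot 2756 = 23459072$)
$\left(N + 28179\right) + 6230 = \left(23459072 + 28179\right) + 6230 = 23487251 + 6230 = 23493481$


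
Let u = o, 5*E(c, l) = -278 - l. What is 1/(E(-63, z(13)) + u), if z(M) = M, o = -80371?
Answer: -5/402146 ≈ -1.2433e-5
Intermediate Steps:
E(c, l) = -278/5 - l/5 (E(c, l) = (-278 - l)/5 = -278/5 - l/5)
u = -80371
1/(E(-63, z(13)) + u) = 1/((-278/5 - 1/5*13) - 80371) = 1/((-278/5 - 13/5) - 80371) = 1/(-291/5 - 80371) = 1/(-402146/5) = -5/402146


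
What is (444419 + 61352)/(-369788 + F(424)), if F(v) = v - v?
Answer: -505771/369788 ≈ -1.3677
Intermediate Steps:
F(v) = 0
(444419 + 61352)/(-369788 + F(424)) = (444419 + 61352)/(-369788 + 0) = 505771/(-369788) = 505771*(-1/369788) = -505771/369788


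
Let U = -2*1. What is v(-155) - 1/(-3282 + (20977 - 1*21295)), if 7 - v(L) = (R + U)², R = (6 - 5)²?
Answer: 21601/3600 ≈ 6.0003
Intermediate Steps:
R = 1 (R = 1² = 1)
U = -2
v(L) = 6 (v(L) = 7 - (1 - 2)² = 7 - 1*(-1)² = 7 - 1*1 = 7 - 1 = 6)
v(-155) - 1/(-3282 + (20977 - 1*21295)) = 6 - 1/(-3282 + (20977 - 1*21295)) = 6 - 1/(-3282 + (20977 - 21295)) = 6 - 1/(-3282 - 318) = 6 - 1/(-3600) = 6 - 1*(-1/3600) = 6 + 1/3600 = 21601/3600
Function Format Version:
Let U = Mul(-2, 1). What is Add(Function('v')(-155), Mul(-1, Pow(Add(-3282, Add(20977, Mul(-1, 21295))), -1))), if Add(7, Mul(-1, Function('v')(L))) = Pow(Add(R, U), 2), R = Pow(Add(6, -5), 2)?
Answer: Rational(21601, 3600) ≈ 6.0003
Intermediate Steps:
R = 1 (R = Pow(1, 2) = 1)
U = -2
Function('v')(L) = 6 (Function('v')(L) = Add(7, Mul(-1, Pow(Add(1, -2), 2))) = Add(7, Mul(-1, Pow(-1, 2))) = Add(7, Mul(-1, 1)) = Add(7, -1) = 6)
Add(Function('v')(-155), Mul(-1, Pow(Add(-3282, Add(20977, Mul(-1, 21295))), -1))) = Add(6, Mul(-1, Pow(Add(-3282, Add(20977, Mul(-1, 21295))), -1))) = Add(6, Mul(-1, Pow(Add(-3282, Add(20977, -21295)), -1))) = Add(6, Mul(-1, Pow(Add(-3282, -318), -1))) = Add(6, Mul(-1, Pow(-3600, -1))) = Add(6, Mul(-1, Rational(-1, 3600))) = Add(6, Rational(1, 3600)) = Rational(21601, 3600)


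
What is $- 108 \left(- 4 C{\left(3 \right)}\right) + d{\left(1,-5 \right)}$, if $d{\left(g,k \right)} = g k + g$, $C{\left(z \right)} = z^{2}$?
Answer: $3884$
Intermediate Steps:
$d{\left(g,k \right)} = g + g k$
$- 108 \left(- 4 C{\left(3 \right)}\right) + d{\left(1,-5 \right)} = - 108 \left(- 4 \cdot 3^{2}\right) + 1 \left(1 - 5\right) = - 108 \left(\left(-4\right) 9\right) + 1 \left(-4\right) = \left(-108\right) \left(-36\right) - 4 = 3888 - 4 = 3884$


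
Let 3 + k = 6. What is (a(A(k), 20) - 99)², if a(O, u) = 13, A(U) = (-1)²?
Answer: 7396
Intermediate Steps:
k = 3 (k = -3 + 6 = 3)
A(U) = 1
(a(A(k), 20) - 99)² = (13 - 99)² = (-86)² = 7396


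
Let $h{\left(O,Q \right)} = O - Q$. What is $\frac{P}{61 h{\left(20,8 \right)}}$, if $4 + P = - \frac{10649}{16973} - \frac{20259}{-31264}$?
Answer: $- \frac{2111649817}{388431314304} \approx -0.0054364$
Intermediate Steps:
$P = - \frac{2111649817}{530643872}$ ($P = -4 - \left(- \frac{20259}{31264} + \frac{10649}{16973}\right) = -4 - - \frac{10925671}{530643872} = -4 + \left(- \frac{10649}{16973} + \frac{20259}{31264}\right) = -4 + \frac{10925671}{530643872} = - \frac{2111649817}{530643872} \approx -3.9794$)
$\frac{P}{61 h{\left(20,8 \right)}} = - \frac{2111649817}{530643872 \cdot 61 \left(20 - 8\right)} = - \frac{2111649817}{530643872 \cdot 61 \cdot 12} = - \frac{2111649817}{530643872 \cdot 732} = \left(- \frac{2111649817}{530643872}\right) \frac{1}{732} = - \frac{2111649817}{388431314304}$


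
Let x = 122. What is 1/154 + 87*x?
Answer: 1634557/154 ≈ 10614.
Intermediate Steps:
1/154 + 87*x = 1/154 + 87*122 = 1/154 + 10614 = 1634557/154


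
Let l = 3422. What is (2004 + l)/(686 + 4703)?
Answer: 5426/5389 ≈ 1.0069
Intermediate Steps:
(2004 + l)/(686 + 4703) = (2004 + 3422)/(686 + 4703) = 5426/5389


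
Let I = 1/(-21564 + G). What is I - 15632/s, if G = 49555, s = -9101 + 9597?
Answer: -27347176/867721 ≈ -31.516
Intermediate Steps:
s = 496
I = 1/27991 (I = 1/(-21564 + 49555) = 1/27991 ≈ 3.5726e-5)
I - 15632/s = 1/27991 - 15632/496 = 1/27991 - 1*977/31 = 1/27991 - 977/31 = -27347176/867721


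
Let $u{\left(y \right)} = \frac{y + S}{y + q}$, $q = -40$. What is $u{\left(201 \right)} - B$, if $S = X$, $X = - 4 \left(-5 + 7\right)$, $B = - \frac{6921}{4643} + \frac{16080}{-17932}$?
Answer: $\frac{12017576000}{3351145609} \approx 3.5861$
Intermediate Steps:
$B = - \frac{49691703}{20814569}$ ($B = \left(-6921\right) \frac{1}{4643} + 16080 \left(- \frac{1}{17932}\right) = - \frac{6921}{4643} - \frac{4020}{4483} = - \frac{49691703}{20814569} \approx -2.3874$)
$X = -8$ ($X = \left(-4\right) 2 = -8$)
$S = -8$
$u{\left(y \right)} = \frac{-8 + y}{-40 + y}$ ($u{\left(y \right)} = \frac{y - 8}{y - 40} = \frac{-8 + y}{-40 + y}$)
$u{\left(201 \right)} - B = \frac{-8 + 201}{-40 + 201} - - \frac{49691703}{20814569} = \frac{1}{161} \cdot 193 + \frac{49691703}{20814569} = \frac{193}{161} + \frac{49691703}{20814569} = \frac{12017576000}{3351145609}$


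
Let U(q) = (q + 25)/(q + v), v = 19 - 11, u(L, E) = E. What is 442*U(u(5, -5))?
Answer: 8840/3 ≈ 2946.7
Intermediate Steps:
v = 8
U(q) = (25 + q)/(8 + q) (U(q) = (q + 25)/(q + 8) = (25 + q)/(8 + q))
442*U(u(5, -5)) = 442*((25 - 5)/(8 - 5)) = 442*(20/3) = 8840/3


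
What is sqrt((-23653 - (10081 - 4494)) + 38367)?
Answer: sqrt(9127) ≈ 95.535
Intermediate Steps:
sqrt((-23653 - (10081 - 4494)) + 38367) = sqrt((-23653 - 1*5587) + 38367) = sqrt((-23653 - 5587) + 38367) = sqrt(-29240 + 38367) = sqrt(9127)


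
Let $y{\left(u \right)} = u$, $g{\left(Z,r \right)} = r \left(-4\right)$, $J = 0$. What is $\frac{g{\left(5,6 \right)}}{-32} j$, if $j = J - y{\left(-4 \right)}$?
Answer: $3$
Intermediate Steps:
$g{\left(Z,r \right)} = - 4 r$
$j = 4$ ($j = 0 - -4 = 0 + 4 = 4$)
$\frac{g{\left(5,6 \right)}}{-32} j = \frac{\left(-4\right) 6}{-32} \cdot 4 = \left(- \frac{1}{32}\right) \left(-24\right) 4 = \frac{3}{4} \cdot 4 = 3$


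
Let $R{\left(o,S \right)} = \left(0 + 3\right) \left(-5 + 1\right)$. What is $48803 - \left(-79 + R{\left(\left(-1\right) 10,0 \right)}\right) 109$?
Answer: $58722$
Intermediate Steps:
$R{\left(o,S \right)} = -12$ ($R{\left(o,S \right)} = 3 \left(-4\right) = -12$)
$48803 - \left(-79 + R{\left(\left(-1\right) 10,0 \right)}\right) 109 = 48803 - \left(-79 - 12\right) 109 = 48803 - \left(-91\right) 109 = 48803 - -9919 = 48803 + 9919 = 58722$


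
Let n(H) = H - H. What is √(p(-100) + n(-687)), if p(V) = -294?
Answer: 7*I*√6 ≈ 17.146*I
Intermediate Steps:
n(H) = 0
√(p(-100) + n(-687)) = √(-294 + 0) = √(-294) = 7*I*√6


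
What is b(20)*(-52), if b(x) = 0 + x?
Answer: -1040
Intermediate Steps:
b(x) = x
b(20)*(-52) = 20*(-52) = -1040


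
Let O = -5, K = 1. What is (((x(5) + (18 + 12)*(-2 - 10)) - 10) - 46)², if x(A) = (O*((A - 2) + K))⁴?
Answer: 25467053056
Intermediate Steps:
x(A) = (5 - 5*A)⁴ (x(A) = (-5*((A - 2) + 1))⁴ = (-5*((-2 + A) + 1))⁴ = (-5*(-1 + A))⁴ = (5 - 5*A)⁴)
(((x(5) + (18 + 12)*(-2 - 10)) - 10) - 46)² = (((625*(-1 + 5)⁴ + (18 + 12)*(-2 - 10)) - 10) - 46)² = (((625*4⁴ + 30*(-12)) - 10) - 46)² = (((625*256 - 360) - 10) - 46)² = (((160000 - 360) - 10) - 46)² = ((159640 - 10) - 46)² = (159630 - 46)² = 159584² = 25467053056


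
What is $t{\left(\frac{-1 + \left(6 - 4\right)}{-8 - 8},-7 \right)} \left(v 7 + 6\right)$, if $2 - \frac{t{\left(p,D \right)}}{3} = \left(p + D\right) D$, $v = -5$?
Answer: $\frac{66033}{16} \approx 4127.1$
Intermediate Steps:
$t{\left(p,D \right)} = 6 - 3 D \left(D + p\right)$ ($t{\left(p,D \right)} = 6 - 3 \left(p + D\right) D = 6 - 3 \left(D + p\right) D = 6 - 3 D \left(D + p\right)$)
$t{\left(\frac{-1 + \left(6 - 4\right)}{-8 - 8},-7 \right)} \left(v 7 + 6\right) = \left(6 - 3 \left(-7\right)^{2} - - 21 \frac{-1 + \left(6 - 4\right)}{-8 - 8}\right) \left(\left(-5\right) 7 + 6\right) = \left(6 - 147 - - 21 \frac{-1 + \left(6 - 4\right)}{-16}\right) \left(-35 + 6\right) = \left(6 - 147 - - 21 \left(-1 + 2\right) \left(- \frac{1}{16}\right)\right) \left(-29\right) = \left(6 - 147 - - 21 \cdot 1 \left(- \frac{1}{16}\right)\right) \left(-29\right) = \left(6 - 147 - \left(-21\right) \left(- \frac{1}{16}\right)\right) \left(-29\right) = \left(6 - 147 - \frac{21}{16}\right) \left(-29\right) = \left(- \frac{2277}{16}\right) \left(-29\right) = \frac{66033}{16}$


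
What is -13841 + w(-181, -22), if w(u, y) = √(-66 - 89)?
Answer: -13841 + I*√155 ≈ -13841.0 + 12.45*I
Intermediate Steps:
w(u, y) = I*√155 (w(u, y) = √(-155) = I*√155)
-13841 + w(-181, -22) = -13841 + I*√155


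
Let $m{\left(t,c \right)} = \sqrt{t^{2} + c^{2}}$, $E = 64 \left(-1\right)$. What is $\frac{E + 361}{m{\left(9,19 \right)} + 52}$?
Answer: $\frac{198}{29} - \frac{99 \sqrt{442}}{754} \approx 4.0672$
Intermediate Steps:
$E = -64$
$m{\left(t,c \right)} = \sqrt{c^{2} + t^{2}}$
$\frac{E + 361}{m{\left(9,19 \right)} + 52} = \frac{-64 + 361}{\sqrt{19^{2} + 9^{2}} + 52} = \frac{297}{\sqrt{361 + 81} + 52} = \frac{297}{\sqrt{442} + 52} = \frac{297}{52 + \sqrt{442}}$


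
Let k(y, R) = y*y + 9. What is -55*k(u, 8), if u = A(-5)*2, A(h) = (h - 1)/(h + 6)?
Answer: -8415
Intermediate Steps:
A(h) = (-1 + h)/(6 + h)
u = -12 (u = ((-1 - 5)/(6 - 5))*2 = (-6/1)*2 = (1*(-6))*2 = -6*2 = -12)
k(y, R) = 9 + y² (k(y, R) = y² + 9 = 9 + y²)
-55*k(u, 8) = -55*(9 + (-12)²) = -55*(9 + 144) = -55*153 = -8415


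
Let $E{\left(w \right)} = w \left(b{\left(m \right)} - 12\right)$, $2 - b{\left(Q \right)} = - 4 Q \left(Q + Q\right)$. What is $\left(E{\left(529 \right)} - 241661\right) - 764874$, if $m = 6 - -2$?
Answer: $-740977$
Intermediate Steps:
$m = 8$ ($m = 6 + 2 = 8$)
$b{\left(Q \right)} = 2 + 8 Q^{2}$ ($b{\left(Q \right)} = 2 - - 4 Q \left(Q + Q\right) = 2 - - 4 Q 2 Q = 2 - - 8 Q^{2} = 2 + 8 Q^{2}$)
$E{\left(w \right)} = 502 w$ ($E{\left(w \right)} = w \left(\left(2 + 8 \cdot 8^{2}\right) - 12\right) = w \left(\left(2 + 8 \cdot 64\right) - 12\right) = w \left(\left(2 + 512\right) - 12\right) = w \left(514 - 12\right) = w 502 = 502 w$)
$\left(E{\left(529 \right)} - 241661\right) - 764874 = \left(502 \cdot 529 - 241661\right) - 764874 = \left(265558 - 241661\right) - 764874 = 23897 - 764874 = -740977$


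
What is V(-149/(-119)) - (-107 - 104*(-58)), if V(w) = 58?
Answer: -5867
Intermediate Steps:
V(-149/(-119)) - (-107 - 104*(-58)) = 58 - (-107 - 104*(-58)) = 58 - (-107 + 6032) = 58 - 1*5925 = 58 - 5925 = -5867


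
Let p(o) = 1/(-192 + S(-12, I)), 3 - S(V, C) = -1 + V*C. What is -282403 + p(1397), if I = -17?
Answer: -110701977/392 ≈ -2.8240e+5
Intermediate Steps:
S(V, C) = 4 - C*V (S(V, C) = 3 - (-1 + V*C) = 3 - (-1 + C*V) = 3 + (1 - C*V) = 4 - C*V)
p(o) = -1/392 (p(o) = 1/(-192 + (4 - 1*(-17)*(-12))) = 1/(-192 + (4 - 204)) = 1/(-192 - 200) = 1/(-392) = -1/392)
-282403 + p(1397) = -282403 - 1/392 = -110701977/392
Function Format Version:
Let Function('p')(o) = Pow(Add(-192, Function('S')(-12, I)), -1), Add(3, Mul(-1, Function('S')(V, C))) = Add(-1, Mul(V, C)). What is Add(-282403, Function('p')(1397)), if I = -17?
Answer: Rational(-110701977, 392) ≈ -2.8240e+5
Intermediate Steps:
Function('S')(V, C) = Add(4, Mul(-1, C, V)) (Function('S')(V, C) = Add(3, Mul(-1, Add(-1, Mul(V, C)))) = Add(3, Mul(-1, Add(-1, Mul(C, V)))) = Add(3, Add(1, Mul(-1, C, V))) = Add(4, Mul(-1, C, V)))
Function('p')(o) = Rational(-1, 392) (Function('p')(o) = Pow(Add(-192, Add(4, Mul(-1, -17, -12))), -1) = Pow(Add(-192, Add(4, -204)), -1) = Pow(Add(-192, -200), -1) = Pow(-392, -1) = Rational(-1, 392))
Add(-282403, Function('p')(1397)) = Add(-282403, Rational(-1, 392)) = Rational(-110701977, 392)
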